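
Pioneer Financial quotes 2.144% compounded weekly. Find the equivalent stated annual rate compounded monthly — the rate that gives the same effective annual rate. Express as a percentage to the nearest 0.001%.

EAR = (1 + 0.02144/52)^52 − 1 = 0.021667.
Solve (1 + r/12)^12 = 1.021667: r/12 = 1.021667^(1/12) − 1 = 0.001788, so r = 0.021455 = 2.145%.

2.145%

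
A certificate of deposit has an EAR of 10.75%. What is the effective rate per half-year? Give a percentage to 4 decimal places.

5.2378%

The per-half-year rate i satisfies (1 + i)^2 = 1 + 0.1075.
i = 1.1075^(1/2) − 1 = 0.0523783 = 5.2378%.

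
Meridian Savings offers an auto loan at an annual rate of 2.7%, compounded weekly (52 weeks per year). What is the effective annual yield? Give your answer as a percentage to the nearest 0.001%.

2.736%

EAR = (1 + 0.027/52)^52 − 1.
= (1 + 0.000519)^52 − 1 = 1.027361 − 1 = 2.736%.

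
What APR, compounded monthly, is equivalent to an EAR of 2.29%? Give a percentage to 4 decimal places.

(1 + r/12)^12 − 1 = 0.0229, so 1 + r/12 = 1.0229^(1/12).
r/12 = 0.001889, so r = 0.022663 = 2.2663%.

2.2663%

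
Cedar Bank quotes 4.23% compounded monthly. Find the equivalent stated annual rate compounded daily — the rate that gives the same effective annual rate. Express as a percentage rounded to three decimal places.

EAR = (1 + 0.0423/12)^12 − 1 = 0.043130.
Solve (1 + r/365)^365 = 1.043130: r/365 = 1.043130^(1/365) − 1 = 0.000116, so r = 0.042228 = 4.223%.

4.223%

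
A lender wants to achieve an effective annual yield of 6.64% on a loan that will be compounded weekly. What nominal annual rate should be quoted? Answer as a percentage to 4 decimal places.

6.4328%

(1 + r/52)^52 − 1 = 0.0664, so 1 + r/52 = 1.0664^(1/52).
r/52 = 0.001237, so r = 0.064328 = 6.4328%.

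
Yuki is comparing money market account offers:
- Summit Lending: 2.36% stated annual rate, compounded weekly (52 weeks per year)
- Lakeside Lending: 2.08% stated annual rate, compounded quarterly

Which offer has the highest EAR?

Summit Lending: (1 + 0.0236/52)^52 − 1 = 2.388%
Lakeside Lending: (1 + 0.0208/4)^4 − 1 = 2.096%
The highest effective annual rate is Summit Lending at 2.388%.

Summit Lending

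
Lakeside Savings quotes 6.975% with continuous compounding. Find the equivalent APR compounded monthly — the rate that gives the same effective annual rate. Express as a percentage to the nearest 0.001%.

6.995%

EAR under continuous compounding: e^0.06975 − 1 = 0.072240.
Solve (1 + r/12)^12 = 1.072240: r/12 = 1.072240^(1/12) − 1 = 0.005829, so r = 0.069953 = 6.995%.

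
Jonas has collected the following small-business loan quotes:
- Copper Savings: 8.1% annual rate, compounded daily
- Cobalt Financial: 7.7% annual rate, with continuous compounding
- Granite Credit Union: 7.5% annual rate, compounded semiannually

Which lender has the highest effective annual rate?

Copper Savings

Copper Savings: (1 + 0.081/365)^365 − 1 = 8.436%
Cobalt Financial: e^0.077 − 1 = 8.004%
Granite Credit Union: (1 + 0.075/2)^2 − 1 = 7.641%
The highest effective annual rate is Copper Savings at 8.436%.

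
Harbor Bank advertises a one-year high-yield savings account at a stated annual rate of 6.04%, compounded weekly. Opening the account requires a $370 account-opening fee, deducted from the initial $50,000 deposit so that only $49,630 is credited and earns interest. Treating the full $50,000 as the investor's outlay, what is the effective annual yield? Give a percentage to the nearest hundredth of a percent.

Value after one year: 49,630 × (1 + 0.0604/52)^52 = 49,630 × 1.062224 = $52,718.18.
Effective yield on the $50,000 outlay: 52,718.18 / 50,000 − 1 = 0.054364 = 5.44%.

5.44%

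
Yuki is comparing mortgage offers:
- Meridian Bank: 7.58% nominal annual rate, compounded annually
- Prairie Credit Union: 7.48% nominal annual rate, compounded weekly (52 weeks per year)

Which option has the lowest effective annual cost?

Meridian Bank: compounded annually, EAR = 7.580%
Prairie Credit Union: (1 + 0.0748/52)^52 − 1 = 7.761%
The lowest effective annual rate is Meridian Bank at 7.580%.

Meridian Bank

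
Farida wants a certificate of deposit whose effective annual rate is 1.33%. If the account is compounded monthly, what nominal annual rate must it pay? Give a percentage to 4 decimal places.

(1 + r/12)^12 − 1 = 0.0133, so 1 + r/12 = 1.0133^(1/12).
r/12 = 0.001102, so r = 0.013220 = 1.3220%.

1.3220%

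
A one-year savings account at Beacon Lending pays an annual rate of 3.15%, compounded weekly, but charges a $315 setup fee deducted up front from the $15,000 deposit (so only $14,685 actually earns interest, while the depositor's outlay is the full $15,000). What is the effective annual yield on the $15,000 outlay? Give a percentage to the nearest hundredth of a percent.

Value after one year: 14,685 × (1 + 0.0315/52)^52 = 14,685 × 1.031992 = $15,154.80.
Effective yield on the $15,000 outlay: 15,154.80 / 15,000 − 1 = 0.010320 = 1.03%.

1.03%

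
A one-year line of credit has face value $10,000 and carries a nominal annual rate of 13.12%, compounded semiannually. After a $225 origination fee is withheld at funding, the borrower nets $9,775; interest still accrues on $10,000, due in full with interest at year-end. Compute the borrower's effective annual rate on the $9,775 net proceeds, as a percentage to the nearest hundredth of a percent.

Amount owed after one year: 10,000 × (1 + 0.1312/2)^2 = 10,000 × 1.135503 = $11,355.03.
Effective rate on net proceeds: 11,355.03 / 9,775 − 1 = 0.161640 = 16.16%.

16.16%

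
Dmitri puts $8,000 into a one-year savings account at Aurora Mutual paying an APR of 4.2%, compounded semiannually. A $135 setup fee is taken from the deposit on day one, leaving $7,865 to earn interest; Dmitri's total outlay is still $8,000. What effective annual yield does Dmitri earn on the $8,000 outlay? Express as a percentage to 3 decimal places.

Value after one year: 7,865 × (1 + 0.042/2)^2 = 7,865 × 1.042441 = $8,198.80.
Effective yield on the $8,000 outlay: 8,198.80 / 8,000 − 1 = 0.024850 = 2.485%.

2.485%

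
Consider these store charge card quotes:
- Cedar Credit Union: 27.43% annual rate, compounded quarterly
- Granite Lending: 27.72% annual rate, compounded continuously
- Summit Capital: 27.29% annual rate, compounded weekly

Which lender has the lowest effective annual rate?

Cedar Credit Union

Cedar Credit Union: (1 + 0.2743/4)^4 − 1 = 30.383%
Granite Lending: e^0.2772 − 1 = 31.943%
Summit Capital: (1 + 0.2729/52)^52 − 1 = 31.283%
The lowest effective annual rate is Cedar Credit Union at 30.383%.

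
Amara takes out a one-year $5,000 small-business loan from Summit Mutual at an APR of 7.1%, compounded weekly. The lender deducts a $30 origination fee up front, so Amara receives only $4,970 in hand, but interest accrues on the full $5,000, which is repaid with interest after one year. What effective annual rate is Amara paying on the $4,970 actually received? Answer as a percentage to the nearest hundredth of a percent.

8.00%

Amount owed after one year: 5,000 × (1 + 0.071/52)^52 = 5,000 × 1.073529 = $5,367.65.
Effective rate on net proceeds: 5,367.65 / 4,970 − 1 = 0.080009 = 8.00%.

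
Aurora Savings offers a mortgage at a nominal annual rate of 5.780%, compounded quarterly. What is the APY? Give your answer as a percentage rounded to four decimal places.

5.9065%

EAR = (1 + 0.05780/4)^4 − 1.
= (1 + 0.014450)^4 − 1 = 1.059065 − 1 = 5.9065%.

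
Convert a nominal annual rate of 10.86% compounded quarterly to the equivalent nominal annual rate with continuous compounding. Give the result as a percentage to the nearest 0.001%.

EAR = (1 + 0.1086/4)^4 − 1 = 0.113103.
Equivalent continuous rate: r = ln(1 + 0.113103) = 0.107152 = 10.715%.

10.715%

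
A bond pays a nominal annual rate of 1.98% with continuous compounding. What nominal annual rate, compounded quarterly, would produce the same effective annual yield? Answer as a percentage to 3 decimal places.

1.985%

EAR under continuous compounding: e^0.0198 − 1 = 0.019997.
Solve (1 + r/4)^4 = 1.019997: r/4 = 1.019997^(1/4) − 1 = 0.004962, so r = 0.019849 = 1.985%.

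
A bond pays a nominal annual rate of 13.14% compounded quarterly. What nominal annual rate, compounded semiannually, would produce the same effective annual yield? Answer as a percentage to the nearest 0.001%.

13.356%

EAR = (1 + 0.1314/4)^4 − 1 = 0.138018.
Solve (1 + r/2)^2 = 1.138018: r/2 = 1.138018^(1/2) − 1 = 0.066779, so r = 0.133558 = 13.356%.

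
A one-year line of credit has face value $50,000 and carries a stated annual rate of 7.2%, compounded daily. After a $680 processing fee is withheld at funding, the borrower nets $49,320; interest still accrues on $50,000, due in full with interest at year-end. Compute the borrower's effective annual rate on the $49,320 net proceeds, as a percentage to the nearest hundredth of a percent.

8.95%

Amount owed after one year: 50,000 × (1 + 0.072/365)^365 = 50,000 × 1.074648 = $53,732.39.
Effective rate on net proceeds: 53,732.39 / 49,320 − 1 = 0.089464 = 8.95%.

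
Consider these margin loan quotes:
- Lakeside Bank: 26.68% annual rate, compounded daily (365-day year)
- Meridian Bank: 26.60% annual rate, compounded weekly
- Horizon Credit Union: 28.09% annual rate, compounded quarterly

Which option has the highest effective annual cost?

Lakeside Bank: (1 + 0.2668/365)^365 − 1 = 30.565%
Meridian Bank: (1 + 0.2660/52)^52 − 1 = 30.385%
Horizon Credit Union: (1 + 0.2809/4)^4 − 1 = 31.190%
The highest effective annual rate is Horizon Credit Union at 31.190%.

Horizon Credit Union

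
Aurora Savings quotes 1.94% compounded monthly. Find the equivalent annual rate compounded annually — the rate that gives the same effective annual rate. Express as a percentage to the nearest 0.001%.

1.957%

EAR = (1 + 0.0194/12)^12 − 1 = 0.019573.
Compounded annually, the equivalent nominal rate is the EAR itself: 1.957%.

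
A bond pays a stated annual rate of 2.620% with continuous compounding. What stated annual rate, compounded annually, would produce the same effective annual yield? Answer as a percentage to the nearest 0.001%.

EAR under continuous compounding: e^0.02620 − 1 = 0.026546.
Compounded annually, the equivalent nominal rate is the EAR itself: 2.655%.

2.655%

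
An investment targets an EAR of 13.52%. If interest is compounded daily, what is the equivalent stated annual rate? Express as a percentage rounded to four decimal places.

(1 + r/365)^365 − 1 = 0.1352, so 1 + r/365 = 1.1352^(1/365).
r/365 = 0.000347, so r = 0.126831 = 12.6831%.

12.6831%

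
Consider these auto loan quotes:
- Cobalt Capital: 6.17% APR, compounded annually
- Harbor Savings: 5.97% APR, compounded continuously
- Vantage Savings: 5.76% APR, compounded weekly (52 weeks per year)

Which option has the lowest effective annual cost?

Vantage Savings

Cobalt Capital: compounded annually, EAR = 6.170%
Harbor Savings: e^0.0597 − 1 = 6.152%
Vantage Savings: (1 + 0.0576/52)^52 − 1 = 5.926%
The lowest effective annual rate is Vantage Savings at 5.926%.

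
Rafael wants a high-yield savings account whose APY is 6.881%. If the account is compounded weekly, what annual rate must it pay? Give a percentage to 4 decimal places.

(1 + r/52)^52 − 1 = 0.06881, so 1 + r/52 = 1.06881^(1/52).
r/52 = 0.001281, so r = 0.066588 = 6.6588%.

6.6588%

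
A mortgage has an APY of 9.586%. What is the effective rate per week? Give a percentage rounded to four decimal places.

0.1762%

The per-week rate i satisfies (1 + i)^52 = 1 + 0.09586.
i = 1.09586^(1/52) − 1 = 0.0017619 = 0.1762%.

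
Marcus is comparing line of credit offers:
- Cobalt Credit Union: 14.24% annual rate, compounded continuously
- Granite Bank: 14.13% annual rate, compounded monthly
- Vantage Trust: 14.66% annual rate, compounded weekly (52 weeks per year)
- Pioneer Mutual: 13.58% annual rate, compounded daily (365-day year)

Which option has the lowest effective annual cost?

Pioneer Mutual

Cobalt Credit Union: e^0.1424 − 1 = 15.304%
Granite Bank: (1 + 0.1413/12)^12 − 1 = 15.082%
Vantage Trust: (1 + 0.1466/52)^52 − 1 = 15.765%
Pioneer Mutual: (1 + 0.1358/365)^365 − 1 = 14.542%
The lowest effective annual rate is Pioneer Mutual at 14.542%.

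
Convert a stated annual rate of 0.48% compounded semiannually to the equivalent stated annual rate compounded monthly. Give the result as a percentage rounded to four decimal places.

EAR = (1 + 0.0048/2)^2 − 1 = 0.004806.
Solve (1 + r/12)^12 = 1.004806: r/12 = 1.004806^(1/12) − 1 = 0.000400, so r = 0.004795 = 0.4795%.

0.4795%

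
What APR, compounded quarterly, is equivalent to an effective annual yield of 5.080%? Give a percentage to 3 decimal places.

(1 + r/4)^4 − 1 = 0.05080, so 1 + r/4 = 1.05080^(1/4).
r/4 = 0.012465, so r = 0.049860 = 4.986%.

4.986%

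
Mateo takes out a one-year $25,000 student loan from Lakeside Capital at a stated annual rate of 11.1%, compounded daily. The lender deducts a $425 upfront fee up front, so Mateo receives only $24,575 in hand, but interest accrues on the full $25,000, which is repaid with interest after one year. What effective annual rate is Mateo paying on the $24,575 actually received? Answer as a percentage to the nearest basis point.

13.67%

Amount owed after one year: 25,000 × (1 + 0.111/365)^365 = 25,000 × 1.117376 = $27,934.40.
Effective rate on net proceeds: 27,934.40 / 24,575 − 1 = 0.136700 = 13.67%.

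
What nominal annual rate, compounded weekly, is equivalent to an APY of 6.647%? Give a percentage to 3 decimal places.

6.439%

(1 + r/52)^52 − 1 = 0.06647, so 1 + r/52 = 1.06647^(1/52).
r/52 = 0.001238, so r = 0.064394 = 6.439%.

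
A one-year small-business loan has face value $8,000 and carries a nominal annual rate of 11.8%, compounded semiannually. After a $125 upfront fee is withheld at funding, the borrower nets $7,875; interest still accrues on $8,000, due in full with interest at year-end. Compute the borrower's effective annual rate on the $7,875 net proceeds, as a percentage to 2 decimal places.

13.93%

Amount owed after one year: 8,000 × (1 + 0.118/2)^2 = 8,000 × 1.121481 = $8,971.85.
Effective rate on net proceeds: 8,971.85 / 7,875 − 1 = 0.139282 = 13.93%.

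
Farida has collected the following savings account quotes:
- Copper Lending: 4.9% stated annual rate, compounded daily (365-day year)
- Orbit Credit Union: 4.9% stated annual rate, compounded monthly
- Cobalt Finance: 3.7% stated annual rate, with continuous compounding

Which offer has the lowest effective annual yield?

Cobalt Finance

Copper Lending: (1 + 0.049/365)^365 − 1 = 5.022%
Orbit Credit Union: (1 + 0.049/12)^12 − 1 = 5.012%
Cobalt Finance: e^0.037 − 1 = 3.769%
The lowest effective annual rate is Cobalt Finance at 3.769%.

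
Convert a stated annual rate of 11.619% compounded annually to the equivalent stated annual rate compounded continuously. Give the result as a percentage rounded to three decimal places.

10.992%

Compounded annually, EAR = nominal = 0.116190.
Equivalent continuous rate: r = ln(1 + 0.116190) = 0.109921 = 10.992%.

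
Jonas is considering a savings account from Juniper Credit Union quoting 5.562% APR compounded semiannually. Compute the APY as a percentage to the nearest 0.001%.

5.639%

EAR = (1 + 0.05562/2)^2 − 1.
= 1.056393 − 1 = 5.639%.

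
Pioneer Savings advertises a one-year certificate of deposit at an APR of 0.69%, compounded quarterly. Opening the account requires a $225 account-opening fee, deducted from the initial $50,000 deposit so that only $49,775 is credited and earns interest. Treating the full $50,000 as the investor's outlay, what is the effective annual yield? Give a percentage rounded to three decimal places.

Value after one year: 49,775 × (1 + 0.0069/4)^4 = 49,775 × 1.006918 = $50,119.34.
Effective yield on the $50,000 outlay: 50,119.34 / 50,000 − 1 = 0.002387 = 0.239%.

0.239%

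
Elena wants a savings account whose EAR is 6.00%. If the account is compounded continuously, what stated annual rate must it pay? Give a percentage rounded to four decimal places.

Continuous: nominal r satisfies e^r − 1 = 0.0600.
r = ln(1 + 0.0600) = ln(1.0600) = 0.058269 = 5.8269%.

5.8269%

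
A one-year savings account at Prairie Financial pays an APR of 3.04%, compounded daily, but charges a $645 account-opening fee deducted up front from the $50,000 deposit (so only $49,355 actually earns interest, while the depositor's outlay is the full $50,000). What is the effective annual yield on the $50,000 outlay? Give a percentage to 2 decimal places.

1.76%

Value after one year: 49,355 × (1 + 0.0304/365)^365 = 49,355 × 1.030865 = $50,878.37.
Effective yield on the $50,000 outlay: 50,878.37 / 50,000 − 1 = 0.017567 = 1.76%.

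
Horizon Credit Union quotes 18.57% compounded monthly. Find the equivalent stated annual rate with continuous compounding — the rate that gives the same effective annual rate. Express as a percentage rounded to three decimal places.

EAR = (1 + 0.1857/12)^12 − 1 = 0.202350.
Equivalent continuous rate: r = ln(1 + 0.202350) = 0.184278 = 18.428%.

18.428%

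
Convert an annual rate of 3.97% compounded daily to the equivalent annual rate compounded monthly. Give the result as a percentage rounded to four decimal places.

EAR = (1 + 0.0397/365)^365 − 1 = 0.040496.
Solve (1 + r/12)^12 = 1.040496: r/12 = 1.040496^(1/12) − 1 = 0.003314, so r = 0.039764 = 3.9764%.

3.9764%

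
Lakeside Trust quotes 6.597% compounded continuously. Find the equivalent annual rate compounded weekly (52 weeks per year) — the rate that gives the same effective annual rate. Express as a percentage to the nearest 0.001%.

6.601%

EAR under continuous compounding: e^0.06597 − 1 = 0.068195.
Solve (1 + r/52)^52 = 1.068195: r/52 = 1.068195^(1/52) − 1 = 0.001269, so r = 0.066012 = 6.601%.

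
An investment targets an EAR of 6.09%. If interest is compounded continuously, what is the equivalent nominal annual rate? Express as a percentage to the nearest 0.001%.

5.912%

Continuous: nominal r satisfies e^r − 1 = 0.0609.
r = ln(1 + 0.0609) = ln(1.0609) = 0.059118 = 5.912%.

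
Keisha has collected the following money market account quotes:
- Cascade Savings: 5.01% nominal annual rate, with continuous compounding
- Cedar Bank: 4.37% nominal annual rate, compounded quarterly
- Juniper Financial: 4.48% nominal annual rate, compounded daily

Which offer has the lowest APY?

Cedar Bank

Cascade Savings: e^0.0501 − 1 = 5.138%
Cedar Bank: (1 + 0.0437/4)^4 − 1 = 4.442%
Juniper Financial: (1 + 0.0448/365)^365 − 1 = 4.582%
The lowest effective annual rate is Cedar Bank at 4.442%.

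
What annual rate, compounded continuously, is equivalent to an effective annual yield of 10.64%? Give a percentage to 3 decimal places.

Continuous: nominal r satisfies e^r − 1 = 0.1064.
r = ln(1 + 0.1064) = ln(1.1064) = 0.101112 = 10.111%.

10.111%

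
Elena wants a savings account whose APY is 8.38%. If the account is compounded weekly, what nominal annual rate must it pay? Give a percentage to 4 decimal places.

(1 + r/52)^52 − 1 = 0.0838, so 1 + r/52 = 1.0838^(1/52).
r/52 = 0.001549, so r = 0.080536 = 8.0536%.

8.0536%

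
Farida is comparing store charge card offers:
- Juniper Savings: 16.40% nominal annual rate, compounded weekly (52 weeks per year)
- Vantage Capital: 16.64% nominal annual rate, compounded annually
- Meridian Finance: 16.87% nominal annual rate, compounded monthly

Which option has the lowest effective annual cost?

Vantage Capital

Juniper Savings: (1 + 0.1640/52)^52 − 1 = 17.791%
Vantage Capital: compounded annually, EAR = 16.640%
Meridian Finance: (1 + 0.1687/12)^12 − 1 = 18.238%
The lowest effective annual rate is Vantage Capital at 16.640%.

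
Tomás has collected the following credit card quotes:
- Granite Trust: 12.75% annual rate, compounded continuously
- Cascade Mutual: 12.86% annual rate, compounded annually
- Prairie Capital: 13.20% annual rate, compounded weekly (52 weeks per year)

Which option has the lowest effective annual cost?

Granite Trust: e^0.1275 − 1 = 13.598%
Cascade Mutual: compounded annually, EAR = 12.860%
Prairie Capital: (1 + 0.1320/52)^52 − 1 = 14.092%
The lowest effective annual rate is Cascade Mutual at 12.860%.

Cascade Mutual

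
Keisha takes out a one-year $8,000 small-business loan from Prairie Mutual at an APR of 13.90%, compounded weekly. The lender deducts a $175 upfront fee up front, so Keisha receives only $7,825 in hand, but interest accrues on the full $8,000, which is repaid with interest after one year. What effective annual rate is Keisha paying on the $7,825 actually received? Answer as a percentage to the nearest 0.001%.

17.461%

Amount owed after one year: 8,000 × (1 + 0.1390/52)^52 = 8,000 × 1.148911 = $9,191.29.
Effective rate on net proceeds: 9,191.29 / 7,825 − 1 = 0.174606 = 17.461%.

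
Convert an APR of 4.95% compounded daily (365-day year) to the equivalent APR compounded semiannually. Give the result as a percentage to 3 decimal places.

EAR = (1 + 0.0495/365)^365 − 1 = 0.050742.
Solve (1 + r/2)^2 = 1.050742: r/2 = 1.050742^(1/2) − 1 = 0.025057, so r = 0.050114 = 5.011%.

5.011%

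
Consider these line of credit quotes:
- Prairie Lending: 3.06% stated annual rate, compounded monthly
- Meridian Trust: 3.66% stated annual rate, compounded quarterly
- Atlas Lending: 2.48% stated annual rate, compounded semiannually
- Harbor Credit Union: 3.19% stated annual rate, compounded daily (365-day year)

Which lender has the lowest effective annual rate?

Prairie Lending: (1 + 0.0306/12)^12 − 1 = 3.103%
Meridian Trust: (1 + 0.0366/4)^4 − 1 = 3.711%
Atlas Lending: (1 + 0.0248/2)^2 − 1 = 2.495%
Harbor Credit Union: (1 + 0.0319/365)^365 − 1 = 3.241%
The lowest effective annual rate is Atlas Lending at 2.495%.

Atlas Lending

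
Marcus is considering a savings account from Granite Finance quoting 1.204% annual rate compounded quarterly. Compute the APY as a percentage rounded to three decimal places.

EAR = (1 + 0.01204/4)^4 − 1.
= (1 + 0.003010)^4 − 1 = 1.012094 − 1 = 1.209%.

1.209%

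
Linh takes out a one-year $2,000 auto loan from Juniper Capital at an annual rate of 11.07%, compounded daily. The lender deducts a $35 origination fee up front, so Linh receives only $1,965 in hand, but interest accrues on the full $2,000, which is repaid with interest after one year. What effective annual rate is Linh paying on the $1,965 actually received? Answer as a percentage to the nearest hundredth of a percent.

13.69%

Amount owed after one year: 2,000 × (1 + 0.1107/365)^365 = 2,000 × 1.117041 = $2,234.08.
Effective rate on net proceeds: 2,234.08 / 1,965 − 1 = 0.136937 = 13.69%.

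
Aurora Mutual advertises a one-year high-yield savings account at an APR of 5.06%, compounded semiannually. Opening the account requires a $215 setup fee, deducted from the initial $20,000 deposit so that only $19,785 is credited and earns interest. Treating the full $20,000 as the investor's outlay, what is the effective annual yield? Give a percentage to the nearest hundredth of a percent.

Value after one year: 19,785 × (1 + 0.0506/2)^2 = 19,785 × 1.051240 = $20,798.79.
Effective yield on the $20,000 outlay: 20,798.79 / 20,000 − 1 = 0.039939 = 3.99%.

3.99%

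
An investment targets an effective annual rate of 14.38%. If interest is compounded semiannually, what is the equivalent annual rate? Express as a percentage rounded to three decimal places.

(1 + r/2)^2 − 1 = 0.1438, so 1 + r/2 = 1.1438^(1/2).
r/2 = 0.069486, so r = 0.138972 = 13.897%.

13.897%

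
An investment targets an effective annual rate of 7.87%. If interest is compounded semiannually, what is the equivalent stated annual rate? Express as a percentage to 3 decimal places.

(1 + r/2)^2 − 1 = 0.0787, so 1 + r/2 = 1.0787^(1/2).
r/2 = 0.038605, so r = 0.077210 = 7.721%.

7.721%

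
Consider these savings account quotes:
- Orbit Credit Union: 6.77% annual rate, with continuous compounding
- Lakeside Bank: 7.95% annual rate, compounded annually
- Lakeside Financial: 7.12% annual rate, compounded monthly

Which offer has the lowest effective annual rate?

Orbit Credit Union: e^0.0677 − 1 = 7.004%
Lakeside Bank: compounded annually, EAR = 7.950%
Lakeside Financial: (1 + 0.0712/12)^12 − 1 = 7.357%
The lowest effective annual rate is Orbit Credit Union at 7.004%.

Orbit Credit Union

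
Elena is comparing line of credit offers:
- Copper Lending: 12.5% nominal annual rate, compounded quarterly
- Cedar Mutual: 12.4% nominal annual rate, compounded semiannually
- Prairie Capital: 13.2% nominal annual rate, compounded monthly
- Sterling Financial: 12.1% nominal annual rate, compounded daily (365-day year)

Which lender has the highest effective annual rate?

Copper Lending: (1 + 0.125/4)^4 − 1 = 13.098%
Cedar Mutual: (1 + 0.124/2)^2 − 1 = 12.784%
Prairie Capital: (1 + 0.132/12)^12 − 1 = 14.029%
Sterling Financial: (1 + 0.121/365)^365 − 1 = 12.860%
The highest effective annual rate is Prairie Capital at 14.029%.

Prairie Capital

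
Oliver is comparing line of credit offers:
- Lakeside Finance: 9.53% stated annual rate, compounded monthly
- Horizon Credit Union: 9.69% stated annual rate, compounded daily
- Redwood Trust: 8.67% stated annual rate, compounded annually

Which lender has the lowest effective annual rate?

Redwood Trust

Lakeside Finance: (1 + 0.0953/12)^12 − 1 = 9.957%
Horizon Credit Union: (1 + 0.0969/365)^365 − 1 = 10.174%
Redwood Trust: compounded annually, EAR = 8.670%
The lowest effective annual rate is Redwood Trust at 8.670%.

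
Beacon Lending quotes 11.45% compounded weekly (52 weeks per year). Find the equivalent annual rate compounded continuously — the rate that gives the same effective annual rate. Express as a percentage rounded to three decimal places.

11.437%

EAR = (1 + 0.1145/52)^52 − 1 = 0.121172.
Equivalent continuous rate: r = ln(1 + 0.121172) = 0.114374 = 11.437%.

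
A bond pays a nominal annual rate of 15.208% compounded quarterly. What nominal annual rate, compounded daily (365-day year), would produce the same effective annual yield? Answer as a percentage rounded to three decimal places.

EAR = (1 + 0.15208/4)^4 − 1 = 0.160975.
Solve (1 + r/365)^365 = 1.160975: r/365 = 1.160975^(1/365) − 1 = 0.000409, so r = 0.149291 = 14.929%.

14.929%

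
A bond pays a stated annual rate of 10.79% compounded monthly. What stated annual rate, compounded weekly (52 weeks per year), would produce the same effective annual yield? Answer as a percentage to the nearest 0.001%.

10.753%

EAR = (1 + 0.1079/12)^12 − 1 = 0.113399.
Solve (1 + r/52)^52 = 1.113399: r/52 = 1.113399^(1/52) − 1 = 0.002068, so r = 0.107529 = 10.753%.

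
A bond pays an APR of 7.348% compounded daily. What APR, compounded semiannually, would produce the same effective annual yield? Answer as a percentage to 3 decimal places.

7.484%

EAR = (1 + 0.07348/365)^365 − 1 = 0.076239.
Solve (1 + r/2)^2 = 1.076239: r/2 = 1.076239^(1/2) − 1 = 0.037419, so r = 0.074839 = 7.484%.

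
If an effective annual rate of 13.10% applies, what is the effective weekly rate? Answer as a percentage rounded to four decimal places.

The per-week rate i satisfies (1 + i)^52 = 1 + 0.1310.
i = 1.1310^(1/52) − 1 = 0.0023702 = 0.2370%.

0.2370%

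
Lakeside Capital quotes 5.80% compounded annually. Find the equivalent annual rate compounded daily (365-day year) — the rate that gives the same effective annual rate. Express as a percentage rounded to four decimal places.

Compounded annually, EAR = nominal = 0.058000.
Solve (1 + r/365)^365 = 1.058000: r/365 = 1.058000^(1/365) − 1 = 0.000154, so r = 0.056385 = 5.6385%.

5.6385%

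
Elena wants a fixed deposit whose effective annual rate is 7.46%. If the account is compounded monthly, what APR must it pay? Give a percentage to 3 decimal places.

7.216%

(1 + r/12)^12 − 1 = 0.0746, so 1 + r/12 = 1.0746^(1/12).
r/12 = 0.006014, so r = 0.072165 = 7.216%.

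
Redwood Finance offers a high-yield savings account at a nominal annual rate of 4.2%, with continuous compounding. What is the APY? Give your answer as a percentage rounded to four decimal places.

With continuous compounding, EAR = e^0.042 − 1.
e^0.042 = 1.042894, so EAR = 0.042894 = 4.2894%.

4.2894%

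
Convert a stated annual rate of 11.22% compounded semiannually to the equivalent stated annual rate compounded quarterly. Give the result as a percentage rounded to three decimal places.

EAR = (1 + 0.1122/2)^2 − 1 = 0.115347.
Solve (1 + r/4)^4 = 1.115347: r/4 = 1.115347^(1/4) − 1 = 0.027667, so r = 0.110669 = 11.067%.

11.067%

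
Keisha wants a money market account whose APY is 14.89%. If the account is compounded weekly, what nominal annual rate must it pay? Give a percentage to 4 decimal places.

(1 + r/52)^52 − 1 = 0.1489, so 1 + r/52 = 1.1489^(1/52).
r/52 = 0.002673, so r = 0.138990 = 13.8990%.

13.8990%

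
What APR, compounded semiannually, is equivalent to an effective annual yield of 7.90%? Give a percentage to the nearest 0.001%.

7.750%

(1 + r/2)^2 − 1 = 0.0790, so 1 + r/2 = 1.0790^(1/2).
r/2 = 0.038749, so r = 0.077498 = 7.750%.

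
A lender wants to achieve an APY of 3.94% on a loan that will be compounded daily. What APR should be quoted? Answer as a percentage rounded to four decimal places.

3.8646%

(1 + r/365)^365 − 1 = 0.0394, so 1 + r/365 = 1.0394^(1/365).
r/365 = 0.000106, so r = 0.038646 = 3.8646%.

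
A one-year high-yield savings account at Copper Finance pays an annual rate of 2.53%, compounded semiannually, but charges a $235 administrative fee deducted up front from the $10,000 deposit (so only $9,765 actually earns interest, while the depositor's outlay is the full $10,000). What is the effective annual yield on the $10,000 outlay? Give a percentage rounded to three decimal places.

0.136%

Value after one year: 9,765 × (1 + 0.0253/2)^2 = 9,765 × 1.025460 = $10,013.62.
Effective yield on the $10,000 outlay: 10,013.62 / 10,000 − 1 = 0.001362 = 0.136%.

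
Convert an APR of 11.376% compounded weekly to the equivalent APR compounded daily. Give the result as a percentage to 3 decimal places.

EAR = (1 + 0.11376/52)^52 − 1 = 0.120344.
Solve (1 + r/365)^365 = 1.120344: r/365 = 1.120344^(1/365) − 1 = 0.000311, so r = 0.113653 = 11.365%.

11.365%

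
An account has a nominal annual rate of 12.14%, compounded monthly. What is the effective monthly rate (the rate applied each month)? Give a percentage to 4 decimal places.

With a nominal annual rate compounded monthly, the periodic rate is the nominal rate divided by 12.
i = 0.1214 / 12 = 0.0101167 = 1.0117%.

1.0117%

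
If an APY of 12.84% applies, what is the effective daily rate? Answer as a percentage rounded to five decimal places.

The per-day rate i satisfies (1 + i)^365 = 1 + 0.1284.
i = 1.1284^(1/365) − 1 = 0.0003310 = 0.03310%.

0.03310%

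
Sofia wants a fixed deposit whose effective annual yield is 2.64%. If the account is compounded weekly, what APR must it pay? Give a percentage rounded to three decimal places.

(1 + r/52)^52 − 1 = 0.0264, so 1 + r/52 = 1.0264^(1/52).
r/52 = 0.000501, so r = 0.026064 = 2.606%.

2.606%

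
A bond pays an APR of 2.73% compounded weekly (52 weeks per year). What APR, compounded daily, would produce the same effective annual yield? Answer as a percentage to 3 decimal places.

EAR = (1 + 0.0273/52)^52 − 1 = 0.027669.
Solve (1 + r/365)^365 = 1.027669: r/365 = 1.027669^(1/365) − 1 = 0.000075, so r = 0.027294 = 2.729%.

2.729%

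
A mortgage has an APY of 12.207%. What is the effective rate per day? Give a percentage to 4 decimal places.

The per-day rate i satisfies (1 + i)^365 = 1 + 0.12207.
i = 1.12207^(1/365) − 1 = 0.0003156 = 0.0316%.

0.0316%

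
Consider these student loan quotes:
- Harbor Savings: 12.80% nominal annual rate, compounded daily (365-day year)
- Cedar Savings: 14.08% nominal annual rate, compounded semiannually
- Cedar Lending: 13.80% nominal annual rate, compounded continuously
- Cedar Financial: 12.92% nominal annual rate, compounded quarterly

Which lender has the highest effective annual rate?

Harbor Savings: (1 + 0.1280/365)^365 − 1 = 13.653%
Cedar Savings: (1 + 0.1408/2)^2 − 1 = 14.576%
Cedar Lending: e^0.1380 − 1 = 14.798%
Cedar Financial: (1 + 0.1292/4)^4 − 1 = 13.560%
The highest effective annual rate is Cedar Lending at 14.798%.

Cedar Lending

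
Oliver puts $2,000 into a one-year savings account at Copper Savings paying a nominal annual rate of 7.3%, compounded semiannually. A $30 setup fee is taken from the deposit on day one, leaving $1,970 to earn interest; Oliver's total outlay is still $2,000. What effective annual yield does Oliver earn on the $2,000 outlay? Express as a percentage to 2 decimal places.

Value after one year: 1,970 × (1 + 0.073/2)^2 = 1,970 × 1.074332 = $2,116.43.
Effective yield on the $2,000 outlay: 2,116.43 / 2,000 − 1 = 0.058217 = 5.82%.

5.82%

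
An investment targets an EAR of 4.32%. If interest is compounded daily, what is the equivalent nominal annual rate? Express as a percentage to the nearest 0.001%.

4.230%

(1 + r/365)^365 − 1 = 0.0432, so 1 + r/365 = 1.0432^(1/365).
r/365 = 0.000116, so r = 0.042295 = 4.230%.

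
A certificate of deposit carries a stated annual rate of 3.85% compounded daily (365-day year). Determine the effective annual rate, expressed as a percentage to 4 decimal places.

EAR = (1 + 0.0385/365)^365 − 1.
= 1.039249 − 1 = 3.9249%.

3.9249%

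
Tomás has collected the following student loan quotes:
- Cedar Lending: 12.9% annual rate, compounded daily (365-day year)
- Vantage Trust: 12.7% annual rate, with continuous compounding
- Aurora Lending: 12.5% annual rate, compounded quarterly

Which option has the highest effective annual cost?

Cedar Lending: (1 + 0.129/365)^365 − 1 = 13.766%
Vantage Trust: e^0.127 − 1 = 13.542%
Aurora Lending: (1 + 0.125/4)^4 − 1 = 13.098%
The highest effective annual rate is Cedar Lending at 13.766%.

Cedar Lending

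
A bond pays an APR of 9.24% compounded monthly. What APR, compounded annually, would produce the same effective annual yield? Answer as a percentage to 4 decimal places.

EAR = (1 + 0.0924/12)^12 − 1 = 0.096415.
Compounded annually, the equivalent nominal rate is the EAR itself: 9.6415%.

9.6415%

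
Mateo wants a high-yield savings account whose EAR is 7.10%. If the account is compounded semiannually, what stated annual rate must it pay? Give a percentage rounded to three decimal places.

6.978%

(1 + r/2)^2 − 1 = 0.0710, so 1 + r/2 = 1.0710^(1/2).
r/2 = 0.034891, so r = 0.069783 = 6.978%.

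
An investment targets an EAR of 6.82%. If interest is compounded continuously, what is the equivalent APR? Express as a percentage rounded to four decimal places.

Continuous: nominal r satisfies e^r − 1 = 0.0682.
r = ln(1 + 0.0682) = ln(1.0682) = 0.065975 = 6.5975%.

6.5975%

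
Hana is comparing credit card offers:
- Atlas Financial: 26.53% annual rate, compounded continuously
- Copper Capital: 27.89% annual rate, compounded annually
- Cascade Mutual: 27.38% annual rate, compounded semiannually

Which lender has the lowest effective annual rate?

Copper Capital

Atlas Financial: e^0.2653 − 1 = 30.382%
Copper Capital: compounded annually, EAR = 27.890%
Cascade Mutual: (1 + 0.2738/2)^2 − 1 = 29.254%
The lowest effective annual rate is Copper Capital at 27.890%.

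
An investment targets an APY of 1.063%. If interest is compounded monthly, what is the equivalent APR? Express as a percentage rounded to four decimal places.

(1 + r/12)^12 − 1 = 0.01063, so 1 + r/12 = 1.01063^(1/12).
r/12 = 0.000882, so r = 0.010579 = 1.0579%.

1.0579%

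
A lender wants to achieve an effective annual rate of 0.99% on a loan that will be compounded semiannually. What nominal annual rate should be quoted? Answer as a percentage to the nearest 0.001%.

0.988%

(1 + r/2)^2 − 1 = 0.0099, so 1 + r/2 = 1.0099^(1/2).
r/2 = 0.004938, so r = 0.009876 = 0.988%.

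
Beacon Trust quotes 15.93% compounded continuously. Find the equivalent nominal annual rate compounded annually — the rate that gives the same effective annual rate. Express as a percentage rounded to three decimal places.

17.269%

EAR under continuous compounding: e^0.1593 − 1 = 0.172690.
Compounded annually, the equivalent nominal rate is the EAR itself: 17.269%.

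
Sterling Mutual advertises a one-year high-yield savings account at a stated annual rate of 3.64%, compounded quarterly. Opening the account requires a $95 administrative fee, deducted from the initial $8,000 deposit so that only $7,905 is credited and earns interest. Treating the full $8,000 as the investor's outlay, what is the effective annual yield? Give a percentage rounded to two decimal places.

Value after one year: 7,905 × (1 + 0.0364/4)^4 = 7,905 × 1.036900 = $8,196.69.
Effective yield on the $8,000 outlay: 8,196.69 / 8,000 − 1 = 0.024587 = 2.46%.

2.46%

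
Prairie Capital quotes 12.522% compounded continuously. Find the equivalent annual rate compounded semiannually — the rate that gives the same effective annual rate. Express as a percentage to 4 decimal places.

EAR under continuous compounding: e^0.12522 − 1 = 0.133398.
Solve (1 + r/2)^2 = 1.133398: r/2 = 1.133398^(1/2) − 1 = 0.064612, so r = 0.129223 = 12.9223%.

12.9223%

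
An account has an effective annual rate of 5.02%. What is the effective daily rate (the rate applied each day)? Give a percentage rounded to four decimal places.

0.0134%

The per-day rate i satisfies (1 + i)^365 = 1 + 0.0502.
i = 1.0502^(1/365) − 1 = 0.0001342 = 0.0134%.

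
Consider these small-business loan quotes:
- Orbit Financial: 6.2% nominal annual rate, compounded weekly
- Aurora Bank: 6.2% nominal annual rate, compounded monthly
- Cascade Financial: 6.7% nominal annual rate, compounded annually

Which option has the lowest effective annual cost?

Aurora Bank

Orbit Financial: (1 + 0.062/52)^52 − 1 = 6.392%
Aurora Bank: (1 + 0.062/12)^12 − 1 = 6.379%
Cascade Financial: compounded annually, EAR = 6.700%
The lowest effective annual rate is Aurora Bank at 6.379%.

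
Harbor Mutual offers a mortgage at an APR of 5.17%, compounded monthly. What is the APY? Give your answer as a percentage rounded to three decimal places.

EAR = (1 + 0.0517/12)^12 − 1.
= (1 + 0.004308)^12 − 1 = 1.052943 − 1 = 5.294%.

5.294%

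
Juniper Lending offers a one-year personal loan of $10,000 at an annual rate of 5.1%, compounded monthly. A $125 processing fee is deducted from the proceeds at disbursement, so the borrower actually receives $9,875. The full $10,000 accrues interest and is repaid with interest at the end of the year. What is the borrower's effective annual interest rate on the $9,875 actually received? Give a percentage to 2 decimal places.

Amount owed after one year: 10,000 × (1 + 0.051/12)^12 = 10,000 × 1.052209 = $10,522.09.
Effective rate on net proceeds: 10,522.09 / 9,875 − 1 = 0.065528 = 6.55%.

6.55%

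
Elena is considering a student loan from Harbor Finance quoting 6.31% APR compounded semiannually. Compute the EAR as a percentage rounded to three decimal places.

6.410%

EAR = (1 + 0.0631/2)^2 − 1.
= (1 + 0.031550)^2 − 1 = 1.064095 − 1 = 6.410%.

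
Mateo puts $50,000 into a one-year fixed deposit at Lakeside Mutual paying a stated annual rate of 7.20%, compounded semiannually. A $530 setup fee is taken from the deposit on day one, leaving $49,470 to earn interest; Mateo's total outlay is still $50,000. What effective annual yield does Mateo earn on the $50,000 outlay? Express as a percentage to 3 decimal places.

Value after one year: 49,470 × (1 + 0.0720/2)^2 = 49,470 × 1.073296 = $53,095.95.
Effective yield on the $50,000 outlay: 53,095.95 / 50,000 − 1 = 0.061919 = 6.192%.

6.192%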